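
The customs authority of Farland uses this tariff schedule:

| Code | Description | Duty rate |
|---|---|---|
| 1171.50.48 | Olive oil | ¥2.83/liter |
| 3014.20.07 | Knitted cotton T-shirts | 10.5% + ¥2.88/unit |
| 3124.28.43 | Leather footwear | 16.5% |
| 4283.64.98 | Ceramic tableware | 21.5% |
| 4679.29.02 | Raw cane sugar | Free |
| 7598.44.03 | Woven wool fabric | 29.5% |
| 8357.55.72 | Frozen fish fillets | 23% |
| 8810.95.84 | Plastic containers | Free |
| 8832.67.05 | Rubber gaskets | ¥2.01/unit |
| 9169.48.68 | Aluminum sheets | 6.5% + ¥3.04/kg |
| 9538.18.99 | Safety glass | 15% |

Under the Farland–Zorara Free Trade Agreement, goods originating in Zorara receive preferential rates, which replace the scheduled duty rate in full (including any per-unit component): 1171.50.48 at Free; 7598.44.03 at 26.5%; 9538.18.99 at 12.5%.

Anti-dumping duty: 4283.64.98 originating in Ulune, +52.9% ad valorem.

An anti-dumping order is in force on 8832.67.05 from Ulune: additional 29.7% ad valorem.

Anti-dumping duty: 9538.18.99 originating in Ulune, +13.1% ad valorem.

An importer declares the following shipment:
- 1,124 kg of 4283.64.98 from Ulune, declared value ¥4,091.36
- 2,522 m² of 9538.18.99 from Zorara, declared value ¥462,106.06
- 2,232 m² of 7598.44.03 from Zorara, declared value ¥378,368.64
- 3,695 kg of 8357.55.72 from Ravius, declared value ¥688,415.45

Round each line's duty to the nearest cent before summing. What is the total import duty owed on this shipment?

Line 1 (4283.64.98, Ulune, 1,124 kg, ¥4,091.36):
Base rate for 4283.64.98 is 21.5%.
Additional duty on 4283.64.98 from Ulune: +52.9%. Applied ad valorem rate: 21.5% + 52.9% = 74.4%.
Duty = ¥4,091.36 × 74.4% = ¥3,043.97.
Line 2 (9538.18.99, Zorara, 2,522 m², ¥462,106.06):
Base rate for 9538.18.99 is 15%.
Origin Zorara qualifies under the Farland–Zorara agreement and 9538.18.99 is covered: preferential rate 12.5% applies instead.
The additional-duty order on 9538.18.99 targets Ulune, not Zorara; it does not apply.
Duty = ¥462,106.06 × 12.5% = ¥57,763.26.
Line 3 (7598.44.03, Zorara, 2,232 m², ¥378,368.64):
Base rate for 7598.44.03 is 29.5%.
Origin Zorara qualifies under the Farland–Zorara agreement and 7598.44.03 is covered: preferential rate 26.5% applies instead.
Duty = ¥378,368.64 × 26.5% = ¥100,267.69.
Line 4 (8357.55.72, Ravius, 3,695 kg, ¥688,415.45):
Base rate for 8357.55.72 is 23%.
Duty = ¥688,415.45 × 23% = ¥158,335.55.
Total = ¥3,043.97 + ¥57,763.26 + ¥100,267.69 + ¥158,335.55 = ¥319,410.47.

¥319,410.47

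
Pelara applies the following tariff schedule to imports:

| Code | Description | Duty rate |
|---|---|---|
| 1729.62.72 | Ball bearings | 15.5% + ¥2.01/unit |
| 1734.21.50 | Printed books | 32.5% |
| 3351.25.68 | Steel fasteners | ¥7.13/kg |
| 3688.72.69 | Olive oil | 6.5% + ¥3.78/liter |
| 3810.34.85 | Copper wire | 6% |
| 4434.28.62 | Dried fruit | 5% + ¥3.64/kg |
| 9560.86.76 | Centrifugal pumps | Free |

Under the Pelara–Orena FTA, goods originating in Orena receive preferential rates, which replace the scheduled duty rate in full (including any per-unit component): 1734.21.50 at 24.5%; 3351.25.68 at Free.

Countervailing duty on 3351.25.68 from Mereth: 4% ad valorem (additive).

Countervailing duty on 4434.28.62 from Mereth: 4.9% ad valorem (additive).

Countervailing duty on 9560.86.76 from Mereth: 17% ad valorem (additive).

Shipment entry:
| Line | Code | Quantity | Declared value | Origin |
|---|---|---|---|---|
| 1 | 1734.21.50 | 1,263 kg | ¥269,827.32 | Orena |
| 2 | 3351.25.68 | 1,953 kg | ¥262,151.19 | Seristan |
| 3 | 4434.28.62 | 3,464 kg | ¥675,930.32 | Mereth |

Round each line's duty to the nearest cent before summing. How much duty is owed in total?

¥159,558.64

Line 1 (1734.21.50, Orena, 1,263 kg, ¥269,827.32):
Base rate for 1734.21.50 is 32.5%.
Origin Orena qualifies under the Pelara–Orena agreement and 1734.21.50 is covered: preferential rate 24.5% applies instead.
Duty = ¥269,827.32 × 24.5% = ¥66,107.69.
Line 2 (3351.25.68, Seristan, 1,953 kg, ¥262,151.19):
Base rate for 3351.25.68 is ¥7.13/kg.
3351.25.68 has an FTA preferential rate, but origin Seristan is not Orena; base rate stands.
The additional-duty order on 3351.25.68 targets Mereth, not Seristan; it does not apply.
Duty = 1,953 × ¥7.13 = ¥13,924.89.
Line 3 (4434.28.62, Mereth, 3,464 kg, ¥675,930.32):
Base rate for 4434.28.62 is 5% + ¥3.64/kg.
Additional duty on 4434.28.62 from Mereth: +4.9%. Applied ad valorem rate: 5% + 4.9% = 9.9%.
Duty = ¥675,930.32 × 9.9% + 3,464 × ¥3.64 = ¥79,526.06.
Total = ¥66,107.69 + ¥13,924.89 + ¥79,526.06 = ¥159,558.64.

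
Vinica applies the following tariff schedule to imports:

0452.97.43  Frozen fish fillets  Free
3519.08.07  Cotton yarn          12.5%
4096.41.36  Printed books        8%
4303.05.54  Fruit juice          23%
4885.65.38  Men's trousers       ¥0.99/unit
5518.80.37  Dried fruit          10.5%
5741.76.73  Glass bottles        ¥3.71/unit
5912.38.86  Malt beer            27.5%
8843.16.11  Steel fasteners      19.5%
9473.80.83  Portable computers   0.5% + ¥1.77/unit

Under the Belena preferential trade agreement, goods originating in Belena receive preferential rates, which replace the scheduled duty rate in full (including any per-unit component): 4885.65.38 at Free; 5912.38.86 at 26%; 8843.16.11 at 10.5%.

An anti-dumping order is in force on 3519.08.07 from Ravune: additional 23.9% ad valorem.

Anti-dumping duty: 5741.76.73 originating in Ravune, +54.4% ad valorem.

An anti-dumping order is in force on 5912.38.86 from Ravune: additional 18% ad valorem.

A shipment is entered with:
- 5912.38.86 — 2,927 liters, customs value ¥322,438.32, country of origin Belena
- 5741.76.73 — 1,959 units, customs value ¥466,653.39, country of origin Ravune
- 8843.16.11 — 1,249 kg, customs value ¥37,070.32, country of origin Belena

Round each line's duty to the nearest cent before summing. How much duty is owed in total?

Line 1 (5912.38.86, Belena, 2,927 liters, ¥322,438.32):
Base rate for 5912.38.86 is 27.5%.
Origin Belena qualifies under the Vinica–Belena agreement and 5912.38.86 is covered: preferential rate 26% applies instead.
The additional-duty order on 5912.38.86 targets Ravune, not Belena; it does not apply.
Duty = ¥322,438.32 × 26% = ¥83,833.96.
Line 2 (5741.76.73, Ravune, 1,959 units, ¥466,653.39):
Base rate for 5741.76.73 is ¥3.71/unit.
Additional duty on 5741.76.73 from Ravune: +54.4% ad valorem. Applied ad valorem rate = 54.4%.
Duty = ¥466,653.39 × 54.4% + 1,959 × ¥3.71 = ¥261,127.33.
Line 3 (8843.16.11, Belena, 1,249 kg, ¥37,070.32):
Base rate for 8843.16.11 is 19.5%.
Origin Belena qualifies under the Vinica–Belena agreement and 8843.16.11 is covered: preferential rate 10.5% applies instead.
Duty = ¥37,070.32 × 10.5% = ¥3,892.38.
Total = ¥83,833.96 + ¥261,127.33 + ¥3,892.38 = ¥348,853.67.

¥348,853.67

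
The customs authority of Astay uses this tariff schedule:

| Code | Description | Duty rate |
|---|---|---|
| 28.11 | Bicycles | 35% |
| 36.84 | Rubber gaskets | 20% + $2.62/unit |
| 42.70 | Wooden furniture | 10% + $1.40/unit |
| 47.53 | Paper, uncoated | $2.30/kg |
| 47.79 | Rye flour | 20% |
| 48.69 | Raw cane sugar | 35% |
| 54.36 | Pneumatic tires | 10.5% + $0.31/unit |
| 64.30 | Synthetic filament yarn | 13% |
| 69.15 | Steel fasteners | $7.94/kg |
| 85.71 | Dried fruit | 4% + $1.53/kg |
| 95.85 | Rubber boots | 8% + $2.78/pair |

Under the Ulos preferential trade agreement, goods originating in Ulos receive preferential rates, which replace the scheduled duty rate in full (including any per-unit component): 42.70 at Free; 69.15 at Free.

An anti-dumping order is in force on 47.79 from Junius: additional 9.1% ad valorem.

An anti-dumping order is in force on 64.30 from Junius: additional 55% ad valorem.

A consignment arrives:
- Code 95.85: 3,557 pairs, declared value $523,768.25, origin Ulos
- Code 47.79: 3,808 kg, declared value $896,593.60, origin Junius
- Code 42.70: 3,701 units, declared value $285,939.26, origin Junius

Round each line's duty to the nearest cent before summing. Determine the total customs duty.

Line 1 (95.85, Ulos, 3,557 pairs, $523,768.25):
Base rate for 95.85 is 8% + $2.78/pair.
Origin Ulos is the FTA partner but 95.85 is not on the preference list; base rate stands.
Duty = $523,768.25 × 8% + 3,557 × $2.78 = $51,789.92.
Line 2 (47.79, Junius, 3,808 kg, $896,593.60):
Base rate for 47.79 is 20%.
Additional duty on 47.79 from Junius: +9.1%. Applied ad valorem rate: 20% + 9.1% = 29.1%.
Duty = $896,593.60 × 29.1% = $260,908.74.
Line 3 (42.70, Junius, 3,701 units, $285,939.26):
Base rate for 42.70 is 10% + $1.40/unit.
42.70 has an FTA preferential rate, but origin Junius is not Ulos; base rate stands.
Duty = $285,939.26 × 10% + 3,701 × $1.40 = $33,775.33.
Total = $51,789.92 + $260,908.74 + $33,775.33 = $346,473.99.

$346,473.99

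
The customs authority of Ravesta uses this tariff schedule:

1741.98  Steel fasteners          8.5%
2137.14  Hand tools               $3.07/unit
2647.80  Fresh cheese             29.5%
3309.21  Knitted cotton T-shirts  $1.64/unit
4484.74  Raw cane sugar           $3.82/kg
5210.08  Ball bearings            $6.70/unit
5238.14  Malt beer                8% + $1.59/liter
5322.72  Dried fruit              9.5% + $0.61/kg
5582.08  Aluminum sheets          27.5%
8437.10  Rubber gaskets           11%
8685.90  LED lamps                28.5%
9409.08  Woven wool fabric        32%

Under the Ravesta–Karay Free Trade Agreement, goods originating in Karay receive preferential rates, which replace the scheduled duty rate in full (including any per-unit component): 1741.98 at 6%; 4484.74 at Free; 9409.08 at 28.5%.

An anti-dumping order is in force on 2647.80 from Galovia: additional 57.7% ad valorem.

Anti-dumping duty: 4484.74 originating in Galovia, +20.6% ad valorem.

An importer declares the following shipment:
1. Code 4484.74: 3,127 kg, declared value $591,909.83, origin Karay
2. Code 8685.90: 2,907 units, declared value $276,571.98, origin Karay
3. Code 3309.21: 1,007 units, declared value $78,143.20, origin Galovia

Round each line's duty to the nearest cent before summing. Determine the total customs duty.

Line 1 (4484.74, Karay, 3,127 kg, $591,909.83):
Base rate for 4484.74 is $3.82/kg.
Origin Karay qualifies under the Ravesta–Karay agreement and 4484.74 is covered: preferential rate Free applies instead.
The additional-duty order on 4484.74 targets Galovia, not Karay; it does not apply.
Duty = $591,909.83 × 0% = $0.00.
Line 2 (8685.90, Karay, 2,907 units, $276,571.98):
Base rate for 8685.90 is 28.5%.
Origin Karay is the FTA partner but 8685.90 is not on the preference list; base rate stands.
Duty = $276,571.98 × 28.5% = $78,823.01.
Line 3 (3309.21, Galovia, 1,007 units, $78,143.20):
Base rate for 3309.21 is $1.64/unit.
Duty = 1,007 × $1.64 = $1,651.48.
Total = $0.00 + $78,823.01 + $1,651.48 = $80,474.49.

$80,474.49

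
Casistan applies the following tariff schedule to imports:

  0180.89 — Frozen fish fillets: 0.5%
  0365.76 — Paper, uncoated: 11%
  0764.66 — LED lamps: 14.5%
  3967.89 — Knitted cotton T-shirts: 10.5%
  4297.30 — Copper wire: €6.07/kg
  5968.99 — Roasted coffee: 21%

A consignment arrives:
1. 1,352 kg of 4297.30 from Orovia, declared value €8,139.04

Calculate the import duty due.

Line 1 (4297.30, Orovia, 1,352 kg, €8,139.04):
Base rate for 4297.30 is €6.07/kg.
Duty = 1,352 × €6.07 = €8,206.64.

€8,206.64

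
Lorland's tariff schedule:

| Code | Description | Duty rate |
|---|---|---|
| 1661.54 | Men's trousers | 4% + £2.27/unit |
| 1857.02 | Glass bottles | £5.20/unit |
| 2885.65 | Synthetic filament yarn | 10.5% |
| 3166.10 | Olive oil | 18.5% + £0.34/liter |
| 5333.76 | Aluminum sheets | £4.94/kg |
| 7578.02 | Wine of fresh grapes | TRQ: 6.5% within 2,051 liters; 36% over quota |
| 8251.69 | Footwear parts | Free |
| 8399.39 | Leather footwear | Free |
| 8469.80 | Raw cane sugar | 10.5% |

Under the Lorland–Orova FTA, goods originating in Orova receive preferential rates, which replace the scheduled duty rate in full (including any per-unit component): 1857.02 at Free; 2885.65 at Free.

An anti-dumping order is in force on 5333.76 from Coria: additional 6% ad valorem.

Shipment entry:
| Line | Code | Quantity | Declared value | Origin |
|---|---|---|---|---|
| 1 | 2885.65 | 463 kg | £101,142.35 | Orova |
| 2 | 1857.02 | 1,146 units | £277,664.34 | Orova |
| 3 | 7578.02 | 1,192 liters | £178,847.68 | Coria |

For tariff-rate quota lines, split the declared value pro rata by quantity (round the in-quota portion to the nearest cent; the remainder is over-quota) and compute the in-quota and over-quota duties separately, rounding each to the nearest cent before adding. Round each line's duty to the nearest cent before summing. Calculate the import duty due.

£11,625.10

Line 1 (2885.65, Orova, 463 kg, £101,142.35):
Base rate for 2885.65 is 10.5%.
Origin Orova qualifies under the Lorland–Orova agreement and 2885.65 is covered: preferential rate Free applies instead.
Duty = £101,142.35 × 0% = £0.00.
Line 2 (1857.02, Orova, 1,146 units, £277,664.34):
Base rate for 1857.02 is £5.20/unit.
Origin Orova qualifies under the Lorland–Orova agreement and 1857.02 is covered: preferential rate Free applies instead.
Duty = £277,664.34 × 0% = £0.00.
Line 3 (7578.02, Coria, 1,192 liters, £178,847.68):
Code 7578.02 is under a tariff-rate quota (threshold 2,051 liters). Quantity 1,192 liters is within the quota, so the in-quota rate 6.5% applies to the full value.
Duty = £178,847.68 × 6.5% = £11,625.10.
Total = £0.00 + £0.00 + £11,625.10 = £11,625.10.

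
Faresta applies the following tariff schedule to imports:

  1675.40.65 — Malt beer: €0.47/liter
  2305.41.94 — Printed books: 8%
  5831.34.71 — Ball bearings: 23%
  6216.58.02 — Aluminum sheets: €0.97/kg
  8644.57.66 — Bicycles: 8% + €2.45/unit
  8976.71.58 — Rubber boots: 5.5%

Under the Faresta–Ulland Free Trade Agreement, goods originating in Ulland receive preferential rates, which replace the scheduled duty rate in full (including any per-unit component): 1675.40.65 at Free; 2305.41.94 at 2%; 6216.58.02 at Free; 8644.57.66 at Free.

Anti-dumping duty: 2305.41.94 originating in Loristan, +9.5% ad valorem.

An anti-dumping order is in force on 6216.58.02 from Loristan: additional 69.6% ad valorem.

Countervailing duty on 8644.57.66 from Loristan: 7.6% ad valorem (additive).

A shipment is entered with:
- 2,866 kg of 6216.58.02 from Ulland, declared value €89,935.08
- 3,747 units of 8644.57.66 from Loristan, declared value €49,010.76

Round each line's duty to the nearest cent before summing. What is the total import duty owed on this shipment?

Line 1 (6216.58.02, Ulland, 2,866 kg, €89,935.08):
Base rate for 6216.58.02 is €0.97/kg.
Origin Ulland qualifies under the Faresta–Ulland agreement and 6216.58.02 is covered: preferential rate Free applies instead.
The additional-duty order on 6216.58.02 targets Loristan, not Ulland; it does not apply.
Duty = €89,935.08 × 0% = €0.00.
Line 2 (8644.57.66, Loristan, 3,747 units, €49,010.76):
Base rate for 8644.57.66 is 8% + €2.45/unit.
8644.57.66 has an FTA preferential rate, but origin Loristan is not Ulland; base rate stands.
Additional duty on 8644.57.66 from Loristan: +7.6%. Applied ad valorem rate: 8% + 7.6% = 15.6%.
Duty = €49,010.76 × 15.6% + 3,747 × €2.45 = €16,825.83.
Total = €0.00 + €16,825.83 = €16,825.83.

€16,825.83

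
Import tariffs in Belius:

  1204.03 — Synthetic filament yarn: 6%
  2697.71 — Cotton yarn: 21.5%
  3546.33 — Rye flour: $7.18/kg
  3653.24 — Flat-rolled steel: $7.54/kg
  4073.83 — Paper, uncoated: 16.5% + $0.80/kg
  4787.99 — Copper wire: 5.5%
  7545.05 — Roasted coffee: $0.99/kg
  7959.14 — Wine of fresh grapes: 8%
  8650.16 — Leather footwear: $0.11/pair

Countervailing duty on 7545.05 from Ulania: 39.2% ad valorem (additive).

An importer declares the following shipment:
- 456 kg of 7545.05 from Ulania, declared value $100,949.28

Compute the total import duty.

$40,023.56

Line 1 (7545.05, Ulania, 456 kg, $100,949.28):
Base rate for 7545.05 is $0.99/kg.
Additional duty on 7545.05 from Ulania: +39.2% ad valorem. Applied ad valorem rate = 39.2%.
Duty = $100,949.28 × 39.2% + 456 × $0.99 = $40,023.56.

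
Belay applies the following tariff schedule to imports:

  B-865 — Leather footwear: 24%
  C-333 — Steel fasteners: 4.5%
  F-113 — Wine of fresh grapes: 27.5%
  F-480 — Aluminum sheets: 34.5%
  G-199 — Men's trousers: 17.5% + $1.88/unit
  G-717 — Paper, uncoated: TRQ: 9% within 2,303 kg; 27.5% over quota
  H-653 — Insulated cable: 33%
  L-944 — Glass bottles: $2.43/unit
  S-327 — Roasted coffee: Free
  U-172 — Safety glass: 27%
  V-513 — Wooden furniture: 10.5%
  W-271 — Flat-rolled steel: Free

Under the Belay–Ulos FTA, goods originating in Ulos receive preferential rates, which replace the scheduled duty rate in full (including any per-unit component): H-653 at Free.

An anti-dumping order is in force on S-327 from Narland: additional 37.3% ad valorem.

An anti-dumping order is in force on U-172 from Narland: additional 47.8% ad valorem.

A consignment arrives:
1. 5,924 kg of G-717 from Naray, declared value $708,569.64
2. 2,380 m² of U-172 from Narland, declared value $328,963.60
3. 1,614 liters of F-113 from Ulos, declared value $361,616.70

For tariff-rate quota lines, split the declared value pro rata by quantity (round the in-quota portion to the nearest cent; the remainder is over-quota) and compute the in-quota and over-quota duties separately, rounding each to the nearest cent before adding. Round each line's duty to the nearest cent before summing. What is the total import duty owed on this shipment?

Line 1 (G-717, Naray, 5,924 kg, $708,569.64):
Code G-717 is under a tariff-rate quota (threshold 2,303 kg). In-quota: 2,303 kg at 9%; over-quota: 3,621 kg at 27.5%.
Pro-rata value split: in-quota = $708,569.64 × 2,303/5,924 = $275,461.83; over-quota = $708,569.64 − $275,461.83 = $433,107.81.
In-quota duty = $275,461.83 × 9% = $24,791.56. Over-quota duty = $433,107.81 × 27.5% = $119,104.65.
Line duty = $24,791.56 + $119,104.65 = $143,896.21.
Line 2 (U-172, Narland, 2,380 m², $328,963.60):
Base rate for U-172 is 27%.
Additional duty on U-172 from Narland: +47.8%. Applied ad valorem rate: 27% + 47.8% = 74.8%.
Duty = $328,963.60 × 74.8% = $246,064.77.
Line 3 (F-113, Ulos, 1,614 liters, $361,616.70):
Base rate for F-113 is 27.5%.
Origin Ulos is the FTA partner but F-113 is not on the preference list; base rate stands.
Duty = $361,616.70 × 27.5% = $99,444.59.
Total = $143,896.21 + $246,064.77 + $99,444.59 = $489,405.57.

$489,405.57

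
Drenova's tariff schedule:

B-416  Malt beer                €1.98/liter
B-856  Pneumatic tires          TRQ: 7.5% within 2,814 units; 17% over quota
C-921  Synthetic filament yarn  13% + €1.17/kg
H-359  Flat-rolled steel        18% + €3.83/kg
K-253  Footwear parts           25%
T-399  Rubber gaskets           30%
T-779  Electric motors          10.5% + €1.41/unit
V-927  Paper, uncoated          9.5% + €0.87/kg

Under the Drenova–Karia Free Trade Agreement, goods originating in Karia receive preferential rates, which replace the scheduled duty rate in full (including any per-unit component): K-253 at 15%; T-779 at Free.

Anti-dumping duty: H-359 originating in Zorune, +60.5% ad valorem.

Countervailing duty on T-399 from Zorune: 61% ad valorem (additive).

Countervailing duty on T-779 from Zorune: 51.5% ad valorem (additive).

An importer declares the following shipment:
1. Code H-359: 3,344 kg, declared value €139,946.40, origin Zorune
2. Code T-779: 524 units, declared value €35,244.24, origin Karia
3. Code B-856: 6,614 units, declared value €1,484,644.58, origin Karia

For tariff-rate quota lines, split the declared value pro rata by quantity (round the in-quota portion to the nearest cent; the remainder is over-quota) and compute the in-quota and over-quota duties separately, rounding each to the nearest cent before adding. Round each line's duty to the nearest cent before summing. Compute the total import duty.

Line 1 (H-359, Zorune, 3,344 kg, €139,946.40):
Base rate for H-359 is 18% + €3.83/kg.
Additional duty on H-359 from Zorune: +60.5%. Applied ad valorem rate: 18% + 60.5% = 78.5%.
Duty = €139,946.40 × 78.5% + 3,344 × €3.83 = €122,665.44.
Line 2 (T-779, Karia, 524 units, €35,244.24):
Base rate for T-779 is 10.5% + €1.41/unit.
Origin Karia qualifies under the Drenova–Karia agreement and T-779 is covered: preferential rate Free applies instead.
The additional-duty order on T-779 targets Zorune, not Karia; it does not apply.
Duty = €35,244.24 × 0% = €0.00.
Line 3 (B-856, Karia, 6,614 units, €1,484,644.58):
Code B-856 is under a tariff-rate quota (threshold 2,814 units). In-quota: 2,814 units at 7.5%; over-quota: 3,800 units at 17%.
Pro-rata value split: in-quota = €1,484,644.58 × 2,814/6,614 = €631,658.58; over-quota = €1,484,644.58 − €631,658.58 = €852,986.00.
In-quota duty = €631,658.58 × 7.5% = €47,374.39. Over-quota duty = €852,986.00 × 17% = €145,007.62.
Line duty = €47,374.39 + €145,007.62 = €192,382.01.
Total = €122,665.44 + €0.00 + €192,382.01 = €315,047.45.

€315,047.45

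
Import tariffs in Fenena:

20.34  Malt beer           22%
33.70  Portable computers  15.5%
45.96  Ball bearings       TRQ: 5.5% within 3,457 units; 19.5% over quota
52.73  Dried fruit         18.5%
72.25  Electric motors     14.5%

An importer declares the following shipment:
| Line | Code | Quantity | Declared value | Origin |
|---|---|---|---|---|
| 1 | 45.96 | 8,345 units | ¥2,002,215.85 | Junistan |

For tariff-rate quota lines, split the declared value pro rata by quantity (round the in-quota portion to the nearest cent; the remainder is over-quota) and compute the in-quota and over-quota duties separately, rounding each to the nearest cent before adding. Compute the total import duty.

¥274,310.77

Line 1 (45.96, Junistan, 8,345 units, ¥2,002,215.85):
Code 45.96 is under a tariff-rate quota (threshold 3,457 units). In-quota: 3,457 units at 5.5%; over-quota: 4,888 units at 19.5%.
Pro-rata value split: in-quota = ¥2,002,215.85 × 3,457/8,345 = ¥829,438.01; over-quota = ¥2,002,215.85 − ¥829,438.01 = ¥1,172,777.84.
In-quota duty = ¥829,438.01 × 5.5% = ¥45,619.09. Over-quota duty = ¥1,172,777.84 × 19.5% = ¥228,691.68.
Line duty = ¥45,619.09 + ¥228,691.68 = ¥274,310.77.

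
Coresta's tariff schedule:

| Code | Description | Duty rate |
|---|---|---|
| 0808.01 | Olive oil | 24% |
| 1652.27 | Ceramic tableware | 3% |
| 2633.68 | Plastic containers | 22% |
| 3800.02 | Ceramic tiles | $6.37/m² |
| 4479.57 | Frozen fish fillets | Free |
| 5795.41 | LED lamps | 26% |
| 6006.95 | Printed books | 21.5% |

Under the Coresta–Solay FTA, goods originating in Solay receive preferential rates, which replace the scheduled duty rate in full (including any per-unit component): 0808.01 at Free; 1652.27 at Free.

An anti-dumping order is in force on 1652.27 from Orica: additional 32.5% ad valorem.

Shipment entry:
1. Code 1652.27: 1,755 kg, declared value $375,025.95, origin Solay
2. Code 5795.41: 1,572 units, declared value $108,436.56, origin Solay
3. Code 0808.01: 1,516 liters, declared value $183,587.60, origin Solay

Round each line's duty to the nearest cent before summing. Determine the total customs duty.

Line 1 (1652.27, Solay, 1,755 kg, $375,025.95):
Base rate for 1652.27 is 3%.
Origin Solay qualifies under the Coresta–Solay agreement and 1652.27 is covered: preferential rate Free applies instead.
The additional-duty order on 1652.27 targets Orica, not Solay; it does not apply.
Duty = $375,025.95 × 0% = $0.00.
Line 2 (5795.41, Solay, 1,572 units, $108,436.56):
Base rate for 5795.41 is 26%.
Origin Solay is the FTA partner but 5795.41 is not on the preference list; base rate stands.
Duty = $108,436.56 × 26% = $28,193.51.
Line 3 (0808.01, Solay, 1,516 liters, $183,587.60):
Base rate for 0808.01 is 24%.
Origin Solay qualifies under the Coresta–Solay agreement and 0808.01 is covered: preferential rate Free applies instead.
Duty = $183,587.60 × 0% = $0.00.
Total = $0.00 + $28,193.51 + $0.00 = $28,193.51.

$28,193.51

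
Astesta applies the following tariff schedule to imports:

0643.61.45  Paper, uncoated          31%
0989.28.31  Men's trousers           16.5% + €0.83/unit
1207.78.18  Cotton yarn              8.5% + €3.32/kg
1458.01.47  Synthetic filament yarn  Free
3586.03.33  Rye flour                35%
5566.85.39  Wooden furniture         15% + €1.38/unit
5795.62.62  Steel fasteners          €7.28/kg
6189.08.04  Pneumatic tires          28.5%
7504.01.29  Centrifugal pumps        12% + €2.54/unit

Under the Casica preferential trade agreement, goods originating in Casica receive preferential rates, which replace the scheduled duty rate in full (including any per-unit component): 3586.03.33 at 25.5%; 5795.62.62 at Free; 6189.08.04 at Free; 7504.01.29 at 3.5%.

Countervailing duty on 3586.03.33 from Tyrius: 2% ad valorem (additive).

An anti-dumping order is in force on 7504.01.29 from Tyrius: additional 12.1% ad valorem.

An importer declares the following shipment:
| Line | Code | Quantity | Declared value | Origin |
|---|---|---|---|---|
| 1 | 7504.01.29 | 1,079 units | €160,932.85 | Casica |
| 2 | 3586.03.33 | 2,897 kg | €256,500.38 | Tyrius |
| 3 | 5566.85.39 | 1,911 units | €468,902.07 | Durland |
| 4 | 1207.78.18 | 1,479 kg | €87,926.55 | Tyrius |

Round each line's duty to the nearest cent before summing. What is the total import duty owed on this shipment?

Line 1 (7504.01.29, Casica, 1,079 units, €160,932.85):
Base rate for 7504.01.29 is 12% + €2.54/unit.
Origin Casica qualifies under the Astesta–Casica agreement and 7504.01.29 is covered: preferential rate 3.5% applies instead.
The additional-duty order on 7504.01.29 targets Tyrius, not Casica; it does not apply.
Duty = €160,932.85 × 3.5% = €5,632.65.
Line 2 (3586.03.33, Tyrius, 2,897 kg, €256,500.38):
Base rate for 3586.03.33 is 35%.
3586.03.33 has an FTA preferential rate, but origin Tyrius is not Casica; base rate stands.
Additional duty on 3586.03.33 from Tyrius: +2%. Applied ad valorem rate: 35% + 2% = 37%.
Duty = €256,500.38 × 37% = €94,905.14.
Line 3 (5566.85.39, Durland, 1,911 units, €468,902.07):
Base rate for 5566.85.39 is 15% + €1.38/unit.
Duty = €468,902.07 × 15% + 1,911 × €1.38 = €72,972.49.
Line 4 (1207.78.18, Tyrius, 1,479 kg, €87,926.55):
Base rate for 1207.78.18 is 8.5% + €3.32/kg.
Duty = €87,926.55 × 8.5% + 1,479 × €3.32 = €12,384.04.
Total = €5,632.65 + €94,905.14 + €72,972.49 + €12,384.04 = €185,894.32.

€185,894.32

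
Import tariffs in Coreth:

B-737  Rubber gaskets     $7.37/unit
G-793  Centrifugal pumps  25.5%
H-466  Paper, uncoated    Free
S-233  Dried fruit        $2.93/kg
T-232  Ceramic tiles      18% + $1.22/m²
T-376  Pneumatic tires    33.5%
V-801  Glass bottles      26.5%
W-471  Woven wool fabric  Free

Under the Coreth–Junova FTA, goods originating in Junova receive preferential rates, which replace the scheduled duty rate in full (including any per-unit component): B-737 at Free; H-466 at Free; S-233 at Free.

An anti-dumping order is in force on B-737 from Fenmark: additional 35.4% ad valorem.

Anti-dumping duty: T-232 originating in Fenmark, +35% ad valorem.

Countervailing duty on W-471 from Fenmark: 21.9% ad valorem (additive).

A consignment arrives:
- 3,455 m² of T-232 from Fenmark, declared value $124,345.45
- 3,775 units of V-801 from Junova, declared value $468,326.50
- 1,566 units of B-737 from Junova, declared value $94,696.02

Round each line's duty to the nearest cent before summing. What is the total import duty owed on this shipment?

Line 1 (T-232, Fenmark, 3,455 m², $124,345.45):
Base rate for T-232 is 18% + $1.22/m².
Additional duty on T-232 from Fenmark: +35%. Applied ad valorem rate: 18% + 35% = 53%.
Duty = $124,345.45 × 53% + 3,455 × $1.22 = $70,118.19.
Line 2 (V-801, Junova, 3,775 units, $468,326.50):
Base rate for V-801 is 26.5%.
Origin Junova is the FTA partner but V-801 is not on the preference list; base rate stands.
Duty = $468,326.50 × 26.5% = $124,106.52.
Line 3 (B-737, Junova, 1,566 units, $94,696.02):
Base rate for B-737 is $7.37/unit.
Origin Junova qualifies under the Coreth–Junova agreement and B-737 is covered: preferential rate Free applies instead.
The additional-duty order on B-737 targets Fenmark, not Junova; it does not apply.
Duty = $94,696.02 × 0% = $0.00.
Total = $70,118.19 + $124,106.52 + $0.00 = $194,224.71.

$194,224.71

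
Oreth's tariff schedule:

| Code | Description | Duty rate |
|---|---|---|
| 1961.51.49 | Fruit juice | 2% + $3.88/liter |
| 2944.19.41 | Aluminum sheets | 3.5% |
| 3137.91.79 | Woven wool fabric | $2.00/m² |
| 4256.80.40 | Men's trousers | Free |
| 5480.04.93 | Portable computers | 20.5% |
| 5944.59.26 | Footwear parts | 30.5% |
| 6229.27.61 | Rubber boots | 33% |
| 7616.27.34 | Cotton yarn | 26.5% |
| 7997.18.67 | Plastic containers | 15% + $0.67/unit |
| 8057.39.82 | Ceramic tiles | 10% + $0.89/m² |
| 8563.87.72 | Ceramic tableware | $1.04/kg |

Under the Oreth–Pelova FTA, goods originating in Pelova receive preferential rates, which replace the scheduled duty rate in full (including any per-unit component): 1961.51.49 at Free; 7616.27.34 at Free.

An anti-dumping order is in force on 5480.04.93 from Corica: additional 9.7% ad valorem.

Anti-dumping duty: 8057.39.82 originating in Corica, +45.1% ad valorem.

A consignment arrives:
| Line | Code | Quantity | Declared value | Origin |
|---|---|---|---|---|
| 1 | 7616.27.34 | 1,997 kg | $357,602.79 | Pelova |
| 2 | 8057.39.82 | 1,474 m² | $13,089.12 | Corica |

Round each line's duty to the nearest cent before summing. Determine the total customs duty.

$8,523.97

Line 1 (7616.27.34, Pelova, 1,997 kg, $357,602.79):
Base rate for 7616.27.34 is 26.5%.
Origin Pelova qualifies under the Oreth–Pelova agreement and 7616.27.34 is covered: preferential rate Free applies instead.
Duty = $357,602.79 × 0% = $0.00.
Line 2 (8057.39.82, Corica, 1,474 m², $13,089.12):
Base rate for 8057.39.82 is 10% + $0.89/m².
Additional duty on 8057.39.82 from Corica: +45.1%. Applied ad valorem rate: 10% + 45.1% = 55.1%.
Duty = $13,089.12 × 55.1% + 1,474 × $0.89 = $8,523.97.
Total = $0.00 + $8,523.97 = $8,523.97.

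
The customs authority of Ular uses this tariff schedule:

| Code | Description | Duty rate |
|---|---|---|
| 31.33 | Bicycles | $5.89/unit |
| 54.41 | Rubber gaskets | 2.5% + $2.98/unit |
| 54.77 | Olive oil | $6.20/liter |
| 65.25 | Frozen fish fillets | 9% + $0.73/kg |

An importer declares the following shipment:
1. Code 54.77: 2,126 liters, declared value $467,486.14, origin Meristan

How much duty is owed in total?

$13,181.20

Line 1 (54.77, Meristan, 2,126 liters, $467,486.14):
Base rate for 54.77 is $6.20/liter.
Duty = 2,126 × $6.20 = $13,181.20.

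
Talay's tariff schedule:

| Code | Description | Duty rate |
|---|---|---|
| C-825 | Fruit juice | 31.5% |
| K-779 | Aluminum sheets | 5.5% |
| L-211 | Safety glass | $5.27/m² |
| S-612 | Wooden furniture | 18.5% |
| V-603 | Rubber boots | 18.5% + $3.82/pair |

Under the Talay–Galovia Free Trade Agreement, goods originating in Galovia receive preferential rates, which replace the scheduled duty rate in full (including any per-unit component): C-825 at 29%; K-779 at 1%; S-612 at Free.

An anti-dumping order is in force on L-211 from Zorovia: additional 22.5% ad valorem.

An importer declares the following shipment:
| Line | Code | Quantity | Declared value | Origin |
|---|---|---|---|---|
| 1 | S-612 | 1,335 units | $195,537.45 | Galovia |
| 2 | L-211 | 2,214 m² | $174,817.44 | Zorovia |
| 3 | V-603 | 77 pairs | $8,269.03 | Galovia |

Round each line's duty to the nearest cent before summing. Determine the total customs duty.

Line 1 (S-612, Galovia, 1,335 units, $195,537.45):
Base rate for S-612 is 18.5%.
Origin Galovia qualifies under the Talay–Galovia agreement and S-612 is covered: preferential rate Free applies instead.
Duty = $195,537.45 × 0% = $0.00.
Line 2 (L-211, Zorovia, 2,214 m², $174,817.44):
Base rate for L-211 is $5.27/m².
Additional duty on L-211 from Zorovia: +22.5% ad valorem. Applied ad valorem rate = 22.5%.
Duty = $174,817.44 × 22.5% + 2,214 × $5.27 = $51,001.70.
Line 3 (V-603, Galovia, 77 pairs, $8,269.03):
Base rate for V-603 is 18.5% + $3.82/pair.
Origin Galovia is the FTA partner but V-603 is not on the preference list; base rate stands.
Duty = $8,269.03 × 18.5% + 77 × $3.82 = $1,823.91.
Total = $0.00 + $51,001.70 + $1,823.91 = $52,825.61.

$52,825.61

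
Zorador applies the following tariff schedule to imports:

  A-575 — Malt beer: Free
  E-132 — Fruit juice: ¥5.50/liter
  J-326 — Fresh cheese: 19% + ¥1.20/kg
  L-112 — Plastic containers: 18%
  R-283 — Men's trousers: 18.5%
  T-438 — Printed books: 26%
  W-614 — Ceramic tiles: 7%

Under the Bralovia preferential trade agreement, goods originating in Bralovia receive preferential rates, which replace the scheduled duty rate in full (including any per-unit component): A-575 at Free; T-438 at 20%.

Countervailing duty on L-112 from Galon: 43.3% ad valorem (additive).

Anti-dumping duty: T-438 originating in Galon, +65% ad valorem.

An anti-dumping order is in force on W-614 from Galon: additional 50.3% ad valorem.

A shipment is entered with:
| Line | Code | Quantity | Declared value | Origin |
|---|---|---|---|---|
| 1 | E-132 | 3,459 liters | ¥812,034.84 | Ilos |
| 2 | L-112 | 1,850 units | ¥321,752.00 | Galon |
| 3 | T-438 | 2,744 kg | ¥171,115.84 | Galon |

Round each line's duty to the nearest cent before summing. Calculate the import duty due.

Line 1 (E-132, Ilos, 3,459 liters, ¥812,034.84):
Base rate for E-132 is ¥5.50/liter.
Duty = 3,459 × ¥5.50 = ¥19,024.50.
Line 2 (L-112, Galon, 1,850 units, ¥321,752.00):
Base rate for L-112 is 18%.
Additional duty on L-112 from Galon: +43.3%. Applied ad valorem rate: 18% + 43.3% = 61.3%.
Duty = ¥321,752.00 × 61.3% = ¥197,233.98.
Line 3 (T-438, Galon, 2,744 kg, ¥171,115.84):
Base rate for T-438 is 26%.
T-438 has an FTA preferential rate, but origin Galon is not Bralovia; base rate stands.
Additional duty on T-438 from Galon: +65%. Applied ad valorem rate: 26% + 65% = 91%.
Duty = ¥171,115.84 × 91% = ¥155,715.41.
Total = ¥19,024.50 + ¥197,233.98 + ¥155,715.41 = ¥371,973.89.

¥371,973.89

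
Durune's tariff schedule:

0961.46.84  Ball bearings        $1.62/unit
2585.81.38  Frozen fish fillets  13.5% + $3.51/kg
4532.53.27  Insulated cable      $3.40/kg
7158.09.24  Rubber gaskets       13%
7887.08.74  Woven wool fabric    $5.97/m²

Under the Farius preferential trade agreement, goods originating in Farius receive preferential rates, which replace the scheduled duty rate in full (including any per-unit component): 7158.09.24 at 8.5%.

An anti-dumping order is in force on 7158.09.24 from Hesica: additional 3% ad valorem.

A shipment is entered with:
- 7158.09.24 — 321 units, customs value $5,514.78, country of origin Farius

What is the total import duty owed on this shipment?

$468.76

Line 1 (7158.09.24, Farius, 321 units, $5,514.78):
Base rate for 7158.09.24 is 13%.
Origin Farius qualifies under the Durune–Farius agreement and 7158.09.24 is covered: preferential rate 8.5% applies instead.
The additional-duty order on 7158.09.24 targets Hesica, not Farius; it does not apply.
Duty = $5,514.78 × 8.5% = $468.76.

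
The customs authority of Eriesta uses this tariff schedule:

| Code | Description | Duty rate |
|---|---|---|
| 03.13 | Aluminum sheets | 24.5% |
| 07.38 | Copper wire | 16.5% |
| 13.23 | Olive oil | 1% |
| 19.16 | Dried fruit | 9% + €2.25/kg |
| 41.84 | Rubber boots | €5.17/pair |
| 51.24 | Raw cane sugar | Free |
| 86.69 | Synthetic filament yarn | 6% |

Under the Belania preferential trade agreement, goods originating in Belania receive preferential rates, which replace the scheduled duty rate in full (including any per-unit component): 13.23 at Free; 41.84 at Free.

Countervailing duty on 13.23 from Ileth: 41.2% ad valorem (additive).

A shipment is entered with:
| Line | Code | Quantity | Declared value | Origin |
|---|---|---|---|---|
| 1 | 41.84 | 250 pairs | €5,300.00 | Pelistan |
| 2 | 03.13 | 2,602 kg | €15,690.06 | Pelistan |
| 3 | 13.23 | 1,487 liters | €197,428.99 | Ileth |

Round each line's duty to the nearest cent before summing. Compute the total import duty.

€88,451.59

Line 1 (41.84, Pelistan, 250 pairs, €5,300.00):
Base rate for 41.84 is €5.17/pair.
41.84 has an FTA preferential rate, but origin Pelistan is not Belania; base rate stands.
Duty = 250 × €5.17 = €1,292.50.
Line 2 (03.13, Pelistan, 2,602 kg, €15,690.06):
Base rate for 03.13 is 24.5%.
Duty = €15,690.06 × 24.5% = €3,844.06.
Line 3 (13.23, Ileth, 1,487 liters, €197,428.99):
Base rate for 13.23 is 1%.
13.23 has an FTA preferential rate, but origin Ileth is not Belania; base rate stands.
Additional duty on 13.23 from Ileth: +41.2%. Applied ad valorem rate: 1% + 41.2% = 42.2%.
Duty = €197,428.99 × 42.2% = €83,315.03.
Total = €1,292.50 + €3,844.06 + €83,315.03 = €88,451.59.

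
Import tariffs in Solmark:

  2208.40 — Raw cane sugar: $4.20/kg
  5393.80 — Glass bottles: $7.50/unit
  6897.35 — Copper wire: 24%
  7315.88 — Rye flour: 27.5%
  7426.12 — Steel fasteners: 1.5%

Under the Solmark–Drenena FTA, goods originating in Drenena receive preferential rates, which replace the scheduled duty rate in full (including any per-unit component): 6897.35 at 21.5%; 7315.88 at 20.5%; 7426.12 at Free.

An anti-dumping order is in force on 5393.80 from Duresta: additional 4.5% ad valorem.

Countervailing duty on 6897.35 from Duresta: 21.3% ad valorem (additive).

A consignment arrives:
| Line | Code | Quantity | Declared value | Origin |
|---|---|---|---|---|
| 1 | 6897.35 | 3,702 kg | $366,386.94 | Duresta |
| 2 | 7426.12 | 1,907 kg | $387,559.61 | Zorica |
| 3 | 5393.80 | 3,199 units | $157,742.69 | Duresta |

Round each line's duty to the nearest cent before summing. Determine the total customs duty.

Line 1 (6897.35, Duresta, 3,702 kg, $366,386.94):
Base rate for 6897.35 is 24%.
6897.35 has an FTA preferential rate, but origin Duresta is not Drenena; base rate stands.
Additional duty on 6897.35 from Duresta: +21.3%. Applied ad valorem rate: 24% + 21.3% = 45.3%.
Duty = $366,386.94 × 45.3% = $165,973.28.
Line 2 (7426.12, Zorica, 1,907 kg, $387,559.61):
Base rate for 7426.12 is 1.5%.
7426.12 has an FTA preferential rate, but origin Zorica is not Drenena; base rate stands.
Duty = $387,559.61 × 1.5% = $5,813.39.
Line 3 (5393.80, Duresta, 3,199 units, $157,742.69):
Base rate for 5393.80 is $7.50/unit.
Additional duty on 5393.80 from Duresta: +4.5% ad valorem. Applied ad valorem rate = 4.5%.
Duty = $157,742.69 × 4.5% + 3,199 × $7.50 = $31,090.92.
Total = $165,973.28 + $5,813.39 + $31,090.92 = $202,877.59.

$202,877.59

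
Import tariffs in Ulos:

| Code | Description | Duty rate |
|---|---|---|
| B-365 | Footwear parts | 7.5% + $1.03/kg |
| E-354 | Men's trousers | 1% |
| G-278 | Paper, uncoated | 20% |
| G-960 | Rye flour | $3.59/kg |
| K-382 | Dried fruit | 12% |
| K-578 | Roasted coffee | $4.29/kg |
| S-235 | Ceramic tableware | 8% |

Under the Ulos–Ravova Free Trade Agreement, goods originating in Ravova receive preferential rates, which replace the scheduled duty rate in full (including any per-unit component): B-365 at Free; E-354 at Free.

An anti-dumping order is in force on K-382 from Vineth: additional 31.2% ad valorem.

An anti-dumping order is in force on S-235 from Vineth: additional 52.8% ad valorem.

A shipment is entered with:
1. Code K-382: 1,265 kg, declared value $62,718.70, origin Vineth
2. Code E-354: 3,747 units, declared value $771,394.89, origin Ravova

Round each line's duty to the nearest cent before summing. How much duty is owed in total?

$27,094.48

Line 1 (K-382, Vineth, 1,265 kg, $62,718.70):
Base rate for K-382 is 12%.
Additional duty on K-382 from Vineth: +31.2%. Applied ad valorem rate: 12% + 31.2% = 43.2%.
Duty = $62,718.70 × 43.2% = $27,094.48.
Line 2 (E-354, Ravova, 3,747 units, $771,394.89):
Base rate for E-354 is 1%.
Origin Ravova qualifies under the Ulos–Ravova agreement and E-354 is covered: preferential rate Free applies instead.
Duty = $771,394.89 × 0% = $0.00.
Total = $27,094.48 + $0.00 = $27,094.48.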